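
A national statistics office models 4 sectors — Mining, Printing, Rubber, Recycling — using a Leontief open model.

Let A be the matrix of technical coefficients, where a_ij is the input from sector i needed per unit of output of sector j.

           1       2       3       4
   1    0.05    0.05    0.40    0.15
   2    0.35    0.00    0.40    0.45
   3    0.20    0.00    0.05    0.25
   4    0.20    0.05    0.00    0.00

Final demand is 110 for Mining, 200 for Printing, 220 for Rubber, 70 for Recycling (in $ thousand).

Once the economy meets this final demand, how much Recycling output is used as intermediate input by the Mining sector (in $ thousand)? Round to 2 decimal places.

z_41 = 62.06

I − A =
  [   0.95    -0.05    -0.40    -0.15]
  [  -0.35     1.00    -0.40    -0.45]
  [  -0.20     0.00     0.95    -0.25]
  [  -0.20    -0.05     0.00     1.00]
Compute the cofactors C_ij = (−1)^(i+j)·(3×3 minor ij) of I−A; the adjugate is their transpose:
adj(I−A) = Cᵀ =
  [ 0.923625   0.059625   0.414000   0.268875]
  [ 0.518000   0.774000   0.544000   0.562000]
  [ 0.249875   0.025875   0.874000   0.267625]
  [ 0.210625   0.050625   0.110000   0.801875]
det(I−A) = Σ_j (I−A)_1j·C_1j = (0.95)(0.923625) + (-0.05)(0.518000) + (-0.40)(0.249875) + (-0.15)(0.210625) = 0.7200
(I − A)⁻¹ = adj(I−A) / det(I−A) ≈
  [   1.2828     0.0828     0.5750     0.3734]
  [   0.7194     1.0750     0.7556     0.7806]
  [   0.3470     0.0359     1.2139     0.3717]
  [   0.2925     0.0703     0.1528     1.1137]
First solve x = (I − A)⁻¹ d = adj(I−A)·d / det(I−A); in particular x_1 = (0.923625·110 + 0.059625·200 + 0.414000·220 + 0.268875·70) / 0.7200 = 223.425 / 0.7200 = 310.3125.
Intermediate flow from 4 to 1: z_41 = a_41 · x_1 = 0.20 × 223.425 / 0.7200 = 44.685 / 0.7200 ≈ 62.06.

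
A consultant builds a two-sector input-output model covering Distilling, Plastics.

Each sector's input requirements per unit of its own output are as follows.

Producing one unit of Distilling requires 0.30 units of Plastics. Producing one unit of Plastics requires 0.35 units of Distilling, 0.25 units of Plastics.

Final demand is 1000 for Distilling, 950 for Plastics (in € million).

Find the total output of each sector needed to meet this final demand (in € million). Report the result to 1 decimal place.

x_1 = 1678.3, x_2 = 1938.0

I − A =
  [   1.00    -0.35]
  [  -0.30     0.75]
det(I−A) = (1.00)(0.75) − (-0.35)(-0.30) = 0.6450
adj(I−A) = [[0.75, 0.35], [0.30, 1.00]]
(I − A)⁻¹ = adj(I−A) / det(I−A) ≈
  [   1.1628     0.5426]
  [   0.4651     1.5504]
x = (I − A)⁻¹ d = adj(I−A)·d / det(I−A), with det(I−A) = 0.6450:
  x_1 = (0.75·1000 + 0.35·950) / 0.6450 = 1082.50 / 0.6450 ≈ 1678.3
  x_2 = (0.30·1000 + 1.00·950) / 0.6450 = 1250.00 / 0.6450 ≈ 1938.0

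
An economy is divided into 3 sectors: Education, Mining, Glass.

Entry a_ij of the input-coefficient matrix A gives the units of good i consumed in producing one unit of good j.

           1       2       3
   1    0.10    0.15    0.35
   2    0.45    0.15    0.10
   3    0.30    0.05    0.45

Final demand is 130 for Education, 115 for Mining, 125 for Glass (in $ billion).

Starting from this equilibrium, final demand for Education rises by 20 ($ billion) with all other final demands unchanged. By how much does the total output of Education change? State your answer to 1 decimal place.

I − A =
  [   0.90    -0.15    -0.35]
  [  -0.45     0.85    -0.10]
  [  -0.30    -0.05     0.55]
Cofactors of I−A, C_ij = (−1)^(i+j)·(minor ij) (rows/columns in the sector order above):
  C_11 = (0.85)(0.55) − (-0.10)(-0.05) = 0.4625
  C_12 = −[(-0.45)(0.55) − (-0.10)(-0.30)] = 0.2775
  C_13 = (-0.45)(-0.05) − (0.85)(-0.30) = 0.2775
  C_21 = −[(-0.15)(0.55) − (-0.35)(-0.05)] = 0.1000
  C_22 = (0.90)(0.55) − (-0.35)(-0.30) = 0.3900
  C_23 = −[(0.90)(-0.05) − (-0.15)(-0.30)] = 0.0900
  C_31 = (-0.15)(-0.10) − (-0.35)(0.85) = 0.3125
  C_32 = −[(0.90)(-0.10) − (-0.35)(-0.45)] = 0.2475
  C_33 = (0.90)(0.85) − (-0.15)(-0.45) = 0.6975
det(I−A) = Σ_j (I−A)_1j·C_1j = (0.90)(0.4625) + (-0.15)(0.2775) + (-0.35)(0.2775) = 0.2775
adj(I−A) = Cᵀ =
  [ 0.4625   0.1000   0.3125]
  [ 0.2775   0.3900   0.2475]
  [ 0.2775   0.0900   0.6975]
(I − A)⁻¹ = adj(I−A) / det(I−A) ≈
  [   1.6667     0.3604     1.1261]
  [   1.0000     1.4054     0.8919]
  [   1.0000     0.3243     2.5135]
Δx = (I − A)⁻¹ Δd with Δd having +20 in the Education component and 0 elsewhere.
So Δx_1 = L_11 · (+20), where L_11 = adj(I−A)_11 / det(I−A) = 0.4625 / 0.2775.
Δx_1 = 0.4625 × (+20) / 0.2775 = 9.25 / 0.2775 ≈ 33.3.

Δx_1 = 33.3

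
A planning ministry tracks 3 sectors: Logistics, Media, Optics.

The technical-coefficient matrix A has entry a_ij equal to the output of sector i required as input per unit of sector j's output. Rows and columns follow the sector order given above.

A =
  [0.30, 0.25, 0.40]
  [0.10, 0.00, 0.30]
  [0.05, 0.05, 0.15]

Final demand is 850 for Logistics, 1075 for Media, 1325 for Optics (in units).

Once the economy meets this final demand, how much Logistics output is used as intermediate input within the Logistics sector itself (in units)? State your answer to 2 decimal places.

I − A =
  [   0.70    -0.25    -0.40]
  [  -0.10     1.00    -0.30]
  [  -0.05    -0.05     0.85]
Cofactors of I−A, C_ij = (−1)^(i+j)·(minor ij) (rows/columns in the sector order above):
  C_11 = (1.00)(0.85) − (-0.30)(-0.05) = 0.8350
  C_12 = −[(-0.10)(0.85) − (-0.30)(-0.05)] = 0.1000
  C_13 = (-0.10)(-0.05) − (1.00)(-0.05) = 0.0550
  C_21 = −[(-0.25)(0.85) − (-0.40)(-0.05)] = 0.2325
  C_22 = (0.70)(0.85) − (-0.40)(-0.05) = 0.5750
  C_23 = −[(0.70)(-0.05) − (-0.25)(-0.05)] = 0.0475
  C_31 = (-0.25)(-0.30) − (-0.40)(1.00) = 0.4750
  C_32 = −[(0.70)(-0.30) − (-0.40)(-0.10)] = 0.2500
  C_33 = (0.70)(1.00) − (-0.25)(-0.10) = 0.6750
det(I−A) = Σ_j (I−A)_1j·C_1j = (0.70)(0.8350) + (-0.25)(0.1000) + (-0.40)(0.0550) = 0.5375
adj(I−A) = Cᵀ =
  [ 0.8350   0.2325   0.4750]
  [ 0.1000   0.5750   0.2500]
  [ 0.0550   0.0475   0.6750]
(I − A)⁻¹ = adj(I−A) / det(I−A) ≈
  [   1.5535     0.4326     0.8837]
  [   0.1860     1.0698     0.4651]
  [   0.1023     0.0884     1.2558]
First solve x = (I − A)⁻¹ d = adj(I−A)·d / det(I−A); in particular x_L = (0.8350·850 + 0.2325·1075 + 0.4750·1325) / 0.5375 = 1589.0625 / 0.5375 ≈ 2956.3953.
Intermediate flow from L to L: z_LL = a_LL · x_L = 0.30 × 1589.0625 / 0.5375 = 476.71875 / 0.5375 ≈ 886.92.

z_LL = 886.92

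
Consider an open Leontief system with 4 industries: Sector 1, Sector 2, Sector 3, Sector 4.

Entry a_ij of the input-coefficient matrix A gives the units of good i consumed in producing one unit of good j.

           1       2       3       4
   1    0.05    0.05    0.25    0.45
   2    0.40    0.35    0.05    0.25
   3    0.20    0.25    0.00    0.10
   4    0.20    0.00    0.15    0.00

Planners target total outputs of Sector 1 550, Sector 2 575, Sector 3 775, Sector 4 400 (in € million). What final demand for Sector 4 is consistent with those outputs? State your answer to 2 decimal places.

d_4 = 173.75

I − A =
  [   0.95    -0.05    -0.25    -0.45]
  [  -0.40     0.65    -0.05    -0.25]
  [  -0.20    -0.25     1.00    -0.10]
  [  -0.20     0.00    -0.15     1.00]
d = (I − A) x:
  d_1 = (+0.95)·550 + (-0.05)·575 + (-0.25)·775 + (-0.45)·400 = 120.00
  d_2 = (-0.40)·550 + (+0.65)·575 + (-0.05)·775 + (-0.25)·400 = 15.00
  d_3 = (-0.20)·550 + (-0.25)·575 + (+1.00)·775 + (-0.10)·400 = 481.25
  d_4 = (-0.20)·550 + (+0.00)·575 + (-0.15)·775 + (+1.00)·400 = 173.75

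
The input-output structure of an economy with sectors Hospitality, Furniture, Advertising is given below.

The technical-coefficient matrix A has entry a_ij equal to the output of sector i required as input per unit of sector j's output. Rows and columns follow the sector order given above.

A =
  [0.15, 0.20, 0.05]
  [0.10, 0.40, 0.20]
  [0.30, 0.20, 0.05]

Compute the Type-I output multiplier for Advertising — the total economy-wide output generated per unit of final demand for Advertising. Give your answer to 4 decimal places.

I − A =
  [   0.85    -0.20    -0.05]
  [  -0.10     0.60    -0.20]
  [  -0.30    -0.20     0.95]
Cofactors of I−A, C_ij = (−1)^(i+j)·(minor ij) (rows/columns in the sector order above):
  C_11 = (0.60)(0.95) − (-0.20)(-0.20) = 0.5300
  C_12 = −[(-0.10)(0.95) − (-0.20)(-0.30)] = 0.1550
  C_13 = (-0.10)(-0.20) − (0.60)(-0.30) = 0.2000
  C_21 = −[(-0.20)(0.95) − (-0.05)(-0.20)] = 0.2000
  C_22 = (0.85)(0.95) − (-0.05)(-0.30) = 0.7925
  C_23 = −[(0.85)(-0.20) − (-0.20)(-0.30)] = 0.2300
  C_31 = (-0.20)(-0.20) − (-0.05)(0.60) = 0.0700
  C_32 = −[(0.85)(-0.20) − (-0.05)(-0.10)] = 0.1750
  C_33 = (0.85)(0.60) − (-0.20)(-0.10) = 0.4900
det(I−A) = Σ_j (I−A)_1j·C_1j = (0.85)(0.5300) + (-0.20)(0.1550) + (-0.05)(0.2000) = 0.4095
adj(I−A) = Cᵀ =
  [ 0.5300   0.2000   0.0700]
  [ 0.1550   0.7925   0.1750]
  [ 0.2000   0.2300   0.4900]
(I − A)⁻¹ = adj(I−A) / det(I−A) ≈
  [   1.29426     0.48840     0.17094]
  [   0.37851     1.93529     0.42735]
  [   0.48840     0.56166     1.19658]
The output multiplier for sector j is the column-j sum of the Leontief inverse (I − A)⁻¹ = adj(I−A) / det(I−A).
Column A of adj(I−A): (0.0700, 0.1750, 0.4900); det(I−A) = 0.4095.
m_A = (0.0700 + 0.1750 + 0.4900) / 0.4095 = 0.735 / 0.4095 ≈ 1.7949.

m_A = 1.7949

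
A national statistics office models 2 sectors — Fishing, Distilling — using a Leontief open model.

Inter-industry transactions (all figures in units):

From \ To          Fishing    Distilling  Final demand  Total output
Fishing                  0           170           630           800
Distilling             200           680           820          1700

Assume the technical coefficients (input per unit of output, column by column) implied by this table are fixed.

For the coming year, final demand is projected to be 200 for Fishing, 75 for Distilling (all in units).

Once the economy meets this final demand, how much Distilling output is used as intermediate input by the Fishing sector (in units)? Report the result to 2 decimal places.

z_DF = 55.43

Technical coefficients a_ij = z_ij / X_j:
  a_FF = 0/800 = 0.00, a_DF = 200/800 = 0.25
  a_FD = 170/1700 = 0.10, a_DD = 680/1700 = 0.40
I − A =
  [   1.00    -0.10]
  [  -0.25     0.60]
det(I−A) = (1.00)(0.60) − (-0.10)(-0.25) = 0.5750
adj(I−A) = [[0.60, 0.10], [0.25, 1.00]]
(I − A)⁻¹ = adj(I−A) / det(I−A) ≈
  [   1.0435     0.1739]
  [   0.4348     1.7391]
First solve x = (I − A)⁻¹ d = adj(I−A)·d / det(I−A); in particular x_F = (0.60·200 + 0.10·75) / 0.5750 = 127.50 / 0.5750 ≈ 221.7391.
Intermediate flow from D to F: z_DF = a_DF · x_F = 0.25 × 127.50 / 0.5750 = 31.875 / 0.5750 ≈ 55.43.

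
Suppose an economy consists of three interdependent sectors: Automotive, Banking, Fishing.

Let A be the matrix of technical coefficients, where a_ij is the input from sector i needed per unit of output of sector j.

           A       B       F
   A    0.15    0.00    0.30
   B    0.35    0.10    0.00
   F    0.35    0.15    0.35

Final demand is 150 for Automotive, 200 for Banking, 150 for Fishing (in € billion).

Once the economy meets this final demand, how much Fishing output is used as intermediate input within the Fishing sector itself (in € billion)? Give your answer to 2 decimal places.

z_FF = 176.70

I − A =
  [   0.85     0.00    -0.30]
  [  -0.35     0.90     0.00]
  [  -0.35    -0.15     0.65]
Cofactors of I−A, C_ij = (−1)^(i+j)·(minor ij) (rows/columns in the sector order above):
  C_11 = (0.90)(0.65) − (0.00)(-0.15) = 0.5850
  C_12 = −[(-0.35)(0.65) − (0.00)(-0.35)] = 0.2275
  C_13 = (-0.35)(-0.15) − (0.90)(-0.35) = 0.3675
  C_21 = −[(0.00)(0.65) − (-0.30)(-0.15)] = 0.0450
  C_22 = (0.85)(0.65) − (-0.30)(-0.35) = 0.4475
  C_23 = −[(0.85)(-0.15) − (0.00)(-0.35)] = 0.1275
  C_31 = (0.00)(0.00) − (-0.30)(0.90) = 0.2700
  C_32 = −[(0.85)(0.00) − (-0.30)(-0.35)] = 0.1050
  C_33 = (0.85)(0.90) − (0.00)(-0.35) = 0.7650
det(I−A) = Σ_j (I−A)_1j·C_1j = (0.85)(0.5850) + (0.00)(0.2275) + (-0.30)(0.3675) = 0.3870
adj(I−A) = Cᵀ =
  [ 0.5850   0.0450   0.2700]
  [ 0.2275   0.4475   0.1050]
  [ 0.3675   0.1275   0.7650]
(I − A)⁻¹ = adj(I−A) / det(I−A) ≈
  [   1.5116     0.1163     0.6977]
  [   0.5879     1.1563     0.2713]
  [   0.9496     0.3295     1.9767]
First solve x = (I − A)⁻¹ d = adj(I−A)·d / det(I−A); in particular x_F = (0.3675·150 + 0.1275·200 + 0.7650·150) / 0.3870 = 195.375 / 0.3870 ≈ 504.8450.
Intermediate flow from F to F: z_FF = a_FF · x_F = 0.35 × 195.375 / 0.3870 = 68.38125 / 0.3870 ≈ 176.70.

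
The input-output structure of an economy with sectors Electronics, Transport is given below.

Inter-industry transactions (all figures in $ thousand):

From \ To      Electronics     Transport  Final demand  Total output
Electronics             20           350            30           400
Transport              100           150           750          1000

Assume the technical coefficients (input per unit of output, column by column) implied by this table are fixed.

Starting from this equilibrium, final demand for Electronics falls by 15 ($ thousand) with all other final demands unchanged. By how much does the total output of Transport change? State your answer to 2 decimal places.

Technical coefficients a_ij = z_ij / X_j:
  a_EE = 20/400 = 0.05, a_TE = 100/400 = 0.25
  a_ET = 350/1000 = 0.35, a_TT = 150/1000 = 0.15
I − A =
  [   0.95    -0.35]
  [  -0.25     0.85]
det(I−A) = (0.95)(0.85) − (-0.35)(-0.25) = 0.7200
adj(I−A) = [[0.85, 0.35], [0.25, 0.95]]
(I − A)⁻¹ = adj(I−A) / det(I−A) ≈
  [   1.1806     0.4861]
  [   0.3472     1.3194]
Δx = (I − A)⁻¹ Δd with Δd having -15 in the Electronics component and 0 elsewhere.
So Δx_T = L_TE · (-15), where L_TE = adj(I−A)_TE / det(I−A) = 0.25 / 0.7200.
Δx_T = 0.25 × (-15) / 0.7200 = -3.75 / 0.7200 ≈ -5.21.

Δx_T = -5.21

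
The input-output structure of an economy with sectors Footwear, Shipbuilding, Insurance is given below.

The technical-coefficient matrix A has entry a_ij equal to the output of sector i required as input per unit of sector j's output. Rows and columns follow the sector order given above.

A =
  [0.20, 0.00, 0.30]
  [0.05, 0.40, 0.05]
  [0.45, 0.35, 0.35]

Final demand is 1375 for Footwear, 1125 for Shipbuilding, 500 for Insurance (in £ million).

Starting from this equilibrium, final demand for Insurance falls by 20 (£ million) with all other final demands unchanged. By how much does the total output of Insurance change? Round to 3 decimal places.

I − A =
  [   0.80     0.00    -0.30]
  [  -0.05     0.60    -0.05]
  [  -0.45    -0.35     0.65]
Cofactors of I−A, C_ij = (−1)^(i+j)·(minor ij) (rows/columns in the sector order above):
  C_11 = (0.60)(0.65) − (-0.05)(-0.35) = 0.3725
  C_12 = −[(-0.05)(0.65) − (-0.05)(-0.45)] = 0.0550
  C_13 = (-0.05)(-0.35) − (0.60)(-0.45) = 0.2875
  C_21 = −[(0.00)(0.65) − (-0.30)(-0.35)] = 0.1050
  C_22 = (0.80)(0.65) − (-0.30)(-0.45) = 0.3850
  C_23 = −[(0.80)(-0.35) − (0.00)(-0.45)] = 0.2800
  C_31 = (0.00)(-0.05) − (-0.30)(0.60) = 0.1800
  C_32 = −[(0.80)(-0.05) − (-0.30)(-0.05)] = 0.0550
  C_33 = (0.80)(0.60) − (0.00)(-0.05) = 0.4800
det(I−A) = Σ_j (I−A)_1j·C_1j = (0.80)(0.3725) + (0.00)(0.0550) + (-0.30)(0.2875) = 0.21175
adj(I−A) = Cᵀ =
  [ 0.3725   0.1050   0.1800]
  [ 0.0550   0.3850   0.0550]
  [ 0.2875   0.2800   0.4800]
(I − A)⁻¹ = adj(I−A) / det(I−A) ≈
  [   1.7591     0.4959     0.8501]
  [   0.2597     1.8182     0.2597]
  [   1.3577     1.3223     2.2668]
Δx = (I − A)⁻¹ Δd with Δd having -20 in the Insurance component and 0 elsewhere.
So Δx_3 = L_33 · (-20), where L_33 = adj(I−A)_33 / det(I−A) = 0.4800 / 0.21175.
Δx_3 = 0.4800 × (-20) / 0.21175 = -9.60 / 0.21175 ≈ -45.336.

Δx_3 = -45.336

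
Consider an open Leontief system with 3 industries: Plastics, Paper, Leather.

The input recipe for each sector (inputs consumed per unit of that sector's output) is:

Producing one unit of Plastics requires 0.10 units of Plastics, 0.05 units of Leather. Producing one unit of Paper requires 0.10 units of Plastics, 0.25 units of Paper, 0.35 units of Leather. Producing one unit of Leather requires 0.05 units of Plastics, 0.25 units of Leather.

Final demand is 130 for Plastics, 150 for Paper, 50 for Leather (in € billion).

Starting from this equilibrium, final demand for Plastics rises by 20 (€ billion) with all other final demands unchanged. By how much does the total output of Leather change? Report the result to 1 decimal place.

Δx_3 = 1.5

I − A =
  [   0.90    -0.10    -0.05]
  [   0.00     0.75     0.00]
  [  -0.05    -0.35     0.75]
Cofactors of I−A, C_ij = (−1)^(i+j)·(minor ij) (rows/columns in the sector order above):
  C_11 = (0.75)(0.75) − (0.00)(-0.35) = 0.5625
  C_12 = −[(0.00)(0.75) − (0.00)(-0.05)] = 0.0000
  C_13 = (0.00)(-0.35) − (0.75)(-0.05) = 0.0375
  C_21 = −[(-0.10)(0.75) − (-0.05)(-0.35)] = 0.0925
  C_22 = (0.90)(0.75) − (-0.05)(-0.05) = 0.6725
  C_23 = −[(0.90)(-0.35) − (-0.10)(-0.05)] = 0.3200
  C_31 = (-0.10)(0.00) − (-0.05)(0.75) = 0.0375
  C_32 = −[(0.90)(0.00) − (-0.05)(0.00)] = 0.0000
  C_33 = (0.90)(0.75) − (-0.10)(0.00) = 0.6750
det(I−A) = Σ_j (I−A)_1j·C_1j = (0.90)(0.5625) + (-0.10)(0.0000) + (-0.05)(0.0375) = 0.504375
adj(I−A) = Cᵀ =
  [ 0.5625   0.0925   0.0375]
  [ 0.0000   0.6725   0.0000]
  [ 0.0375   0.3200   0.6750]
(I − A)⁻¹ = adj(I−A) / det(I−A) ≈
  [   1.1152     0.1834     0.0743]
  [   0.0000     1.3333     0.0000]
  [   0.0743     0.6344     1.3383]
Δx = (I − A)⁻¹ Δd with Δd having +20 in the Plastics component and 0 elsewhere.
So Δx_3 = L_31 · (+20), where L_31 = adj(I−A)_31 / det(I−A) = 0.0375 / 0.504375.
Δx_3 = 0.0375 × (+20) / 0.504375 = 0.75 / 0.504375 ≈ 1.5.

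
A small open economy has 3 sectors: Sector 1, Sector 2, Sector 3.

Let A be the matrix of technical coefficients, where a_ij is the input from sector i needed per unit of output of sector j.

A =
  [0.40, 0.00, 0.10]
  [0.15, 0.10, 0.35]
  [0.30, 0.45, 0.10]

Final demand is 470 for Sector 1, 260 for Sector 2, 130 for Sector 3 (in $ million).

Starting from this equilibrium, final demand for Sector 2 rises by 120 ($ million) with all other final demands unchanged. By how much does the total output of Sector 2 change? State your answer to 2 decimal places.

Δx_2 = 171.07

I − A =
  [   0.60     0.00    -0.10]
  [  -0.15     0.90    -0.35]
  [  -0.30    -0.45     0.90]
Cofactors of I−A, C_ij = (−1)^(i+j)·(minor ij) (rows/columns in the sector order above):
  C_11 = (0.90)(0.90) − (-0.35)(-0.45) = 0.6525
  C_12 = −[(-0.15)(0.90) − (-0.35)(-0.30)] = 0.2400
  C_13 = (-0.15)(-0.45) − (0.90)(-0.30) = 0.3375
  C_21 = −[(0.00)(0.90) − (-0.10)(-0.45)] = 0.0450
  C_22 = (0.60)(0.90) − (-0.10)(-0.30) = 0.5100
  C_23 = −[(0.60)(-0.45) − (0.00)(-0.30)] = 0.2700
  C_31 = (0.00)(-0.35) − (-0.10)(0.90) = 0.0900
  C_32 = −[(0.60)(-0.35) − (-0.10)(-0.15)] = 0.2250
  C_33 = (0.60)(0.90) − (0.00)(-0.15) = 0.5400
det(I−A) = Σ_j (I−A)_1j·C_1j = (0.60)(0.6525) + (0.00)(0.2400) + (-0.10)(0.3375) = 0.35775
adj(I−A) = Cᵀ =
  [ 0.6525   0.0450   0.0900]
  [ 0.2400   0.5100   0.2250]
  [ 0.3375   0.2700   0.5400]
(I − A)⁻¹ = adj(I−A) / det(I−A) ≈
  [   1.8239     0.1258     0.2516]
  [   0.6709     1.4256     0.6289]
  [   0.9434     0.7547     1.5094]
Δx = (I − A)⁻¹ Δd with Δd having +120 in the Sector 2 component and 0 elsewhere.
So Δx_2 = L_22 · (+120), where L_22 = adj(I−A)_22 / det(I−A) = 0.5100 / 0.35775.
Δx_2 = 0.5100 × (+120) / 0.35775 = 61.20 / 0.35775 ≈ 171.07.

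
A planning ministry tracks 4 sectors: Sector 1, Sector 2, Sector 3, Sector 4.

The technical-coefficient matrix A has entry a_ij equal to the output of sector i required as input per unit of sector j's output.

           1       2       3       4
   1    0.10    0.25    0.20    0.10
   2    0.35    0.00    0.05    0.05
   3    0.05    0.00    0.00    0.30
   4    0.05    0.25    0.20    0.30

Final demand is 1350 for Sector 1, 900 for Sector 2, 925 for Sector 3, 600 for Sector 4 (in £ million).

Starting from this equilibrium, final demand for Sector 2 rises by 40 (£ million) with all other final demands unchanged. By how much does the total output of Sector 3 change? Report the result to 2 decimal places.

I − A =
  [   0.90    -0.25    -0.20    -0.10]
  [  -0.35     1.00    -0.05    -0.05]
  [  -0.05     0.00     1.00    -0.30]
  [  -0.05    -0.25    -0.20     0.70]
Compute the cofactors C_ij = (−1)^(i+j)·(3×3 minor ij) of I−A; the adjugate is their transpose:
adj(I−A) = Cᵀ =
  [ 0.623750   0.200000   0.170000   0.176250]
  [ 0.229500   0.560000   0.096750   0.114250]
  [ 0.075625   0.081250   0.543125   0.249375]
  [ 0.148125   0.237500   0.201875   0.801875]
det(I−A) = Σ_j (I−A)_1j·C_1j = (0.90)(0.623750) + (-0.25)(0.229500) + (-0.20)(0.075625) + (-0.10)(0.148125) = 0.4740625
(I − A)⁻¹ = adj(I−A) / det(I−A) ≈
  [   1.3158     0.4219     0.3586     0.3718]
  [   0.4841     1.1813     0.2041     0.2410]
  [   0.1595     0.1714     1.1457     0.5260]
  [   0.3125     0.5010     0.4258     1.6915]
Δx = (I − A)⁻¹ Δd with Δd having +40 in the Sector 2 component and 0 elsewhere.
So Δx_3 = L_32 · (+40), where L_32 = adj(I−A)_32 / det(I−A) = 0.081250 / 0.4740625.
Δx_3 = 0.081250 × (+40) / 0.4740625 = 3.25 / 0.4740625 ≈ 6.86.

Δx_3 = 6.86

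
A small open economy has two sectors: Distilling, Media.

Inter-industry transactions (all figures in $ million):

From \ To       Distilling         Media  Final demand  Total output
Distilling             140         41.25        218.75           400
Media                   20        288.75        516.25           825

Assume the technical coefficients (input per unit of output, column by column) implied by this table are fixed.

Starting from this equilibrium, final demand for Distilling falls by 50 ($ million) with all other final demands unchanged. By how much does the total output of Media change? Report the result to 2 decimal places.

Technical coefficients a_ij = z_ij / X_j:
  a_11 = 140/400 = 0.35, a_21 = 20/400 = 0.05
  a_12 = 41.25/825 = 0.05, a_22 = 288.75/825 = 0.35
I − A =
  [   0.65    -0.05]
  [  -0.05     0.65]
det(I−A) = (0.65)(0.65) − (-0.05)(-0.05) = 0.4200
adj(I−A) = [[0.65, 0.05], [0.05, 0.65]]
(I − A)⁻¹ = adj(I−A) / det(I−A) ≈
  [   1.5476     0.1190]
  [   0.1190     1.5476]
Δx = (I − A)⁻¹ Δd with Δd having -50 in the Distilling component and 0 elsewhere.
So Δx_2 = L_21 · (-50), where L_21 = adj(I−A)_21 / det(I−A) = 0.05 / 0.4200.
Δx_2 = 0.05 × (-50) / 0.4200 = -2.50 / 0.4200 ≈ -5.95.

Δx_2 = -5.95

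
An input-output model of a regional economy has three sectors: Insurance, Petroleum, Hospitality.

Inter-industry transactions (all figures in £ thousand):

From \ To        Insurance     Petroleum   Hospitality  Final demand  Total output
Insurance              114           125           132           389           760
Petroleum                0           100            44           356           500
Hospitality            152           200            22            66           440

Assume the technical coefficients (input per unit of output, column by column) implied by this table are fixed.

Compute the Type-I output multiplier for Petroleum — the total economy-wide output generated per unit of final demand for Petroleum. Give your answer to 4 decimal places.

Technical coefficients a_ij = z_ij / X_j:
  a_11 = 114/760 = 0.15, a_21 = 0/760 = 0.00, a_31 = 152/760 = 0.20
  a_12 = 125/500 = 0.25, a_22 = 100/500 = 0.20, a_32 = 200/500 = 0.40
  a_13 = 132/440 = 0.30, a_23 = 44/440 = 0.10, a_33 = 22/440 = 0.05
I − A =
  [   0.85    -0.25    -0.30]
  [   0.00     0.80    -0.10]
  [  -0.20    -0.40     0.95]
Cofactors of I−A, C_ij = (−1)^(i+j)·(minor ij) (rows/columns in the sector order above):
  C_11 = (0.80)(0.95) − (-0.10)(-0.40) = 0.7200
  C_12 = −[(0.00)(0.95) − (-0.10)(-0.20)] = 0.0200
  C_13 = (0.00)(-0.40) − (0.80)(-0.20) = 0.1600
  C_21 = −[(-0.25)(0.95) − (-0.30)(-0.40)] = 0.3575
  C_22 = (0.85)(0.95) − (-0.30)(-0.20) = 0.7475
  C_23 = −[(0.85)(-0.40) − (-0.25)(-0.20)] = 0.3900
  C_31 = (-0.25)(-0.10) − (-0.30)(0.80) = 0.2650
  C_32 = −[(0.85)(-0.10) − (-0.30)(0.00)] = 0.0850
  C_33 = (0.85)(0.80) − (-0.25)(0.00) = 0.6800
det(I−A) = Σ_j (I−A)_1j·C_1j = (0.85)(0.7200) + (-0.25)(0.0200) + (-0.30)(0.1600) = 0.5590
adj(I−A) = Cᵀ =
  [ 0.7200   0.3575   0.2650]
  [ 0.0200   0.7475   0.0850]
  [ 0.1600   0.3900   0.6800]
(I − A)⁻¹ = adj(I−A) / det(I−A) ≈
  [   1.28801     0.63953     0.47406]
  [   0.03578     1.33721     0.15206]
  [   0.28623     0.69767     1.21646]
The output multiplier for sector j is the column-j sum of the Leontief inverse (I − A)⁻¹ = adj(I−A) / det(I−A).
Column 2 of adj(I−A): (0.3575, 0.7475, 0.3900); det(I−A) = 0.5590.
m_2 = (0.3575 + 0.7475 + 0.3900) / 0.5590 = 1.495 / 0.5590 ≈ 2.6744.

m_2 = 2.6744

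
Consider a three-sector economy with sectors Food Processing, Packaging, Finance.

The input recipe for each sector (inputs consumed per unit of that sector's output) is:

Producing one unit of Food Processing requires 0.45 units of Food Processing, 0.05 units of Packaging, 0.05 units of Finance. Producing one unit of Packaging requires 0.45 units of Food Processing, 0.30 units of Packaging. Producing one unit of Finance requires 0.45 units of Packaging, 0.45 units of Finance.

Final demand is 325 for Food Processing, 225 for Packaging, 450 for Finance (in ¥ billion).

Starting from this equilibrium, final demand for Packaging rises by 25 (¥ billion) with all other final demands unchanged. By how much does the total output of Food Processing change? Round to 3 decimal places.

I − A =
  [   0.55    -0.45     0.00]
  [  -0.05     0.70    -0.45]
  [  -0.05     0.00     0.55]
Cofactors of I−A, C_ij = (−1)^(i+j)·(minor ij) (rows/columns in the sector order above):
  C_11 = (0.70)(0.55) − (-0.45)(0.00) = 0.3850
  C_12 = −[(-0.05)(0.55) − (-0.45)(-0.05)] = 0.0500
  C_13 = (-0.05)(0.00) − (0.70)(-0.05) = 0.0350
  C_21 = −[(-0.45)(0.55) − (0.00)(0.00)] = 0.2475
  C_22 = (0.55)(0.55) − (0.00)(-0.05) = 0.3025
  C_23 = −[(0.55)(0.00) − (-0.45)(-0.05)] = 0.0225
  C_31 = (-0.45)(-0.45) − (0.00)(0.70) = 0.2025
  C_32 = −[(0.55)(-0.45) − (0.00)(-0.05)] = 0.2475
  C_33 = (0.55)(0.70) − (-0.45)(-0.05) = 0.3625
det(I−A) = Σ_j (I−A)_1j·C_1j = (0.55)(0.3850) + (-0.45)(0.0500) + (0.00)(0.0350) = 0.18925
adj(I−A) = Cᵀ =
  [ 0.3850   0.2475   0.2025]
  [ 0.0500   0.3025   0.2475]
  [ 0.0350   0.0225   0.3625]
(I − A)⁻¹ = adj(I−A) / det(I−A) ≈
  [   2.0343     1.3078     1.0700]
  [   0.2642     1.5984     1.3078]
  [   0.1849     0.1189     1.9155]
Δx = (I − A)⁻¹ Δd with Δd having +25 in the Packaging component and 0 elsewhere.
So Δx_1 = L_12 · (+25), where L_12 = adj(I−A)_12 / det(I−A) = 0.2475 / 0.18925.
Δx_1 = 0.2475 × (+25) / 0.18925 = 6.1875 / 0.18925 ≈ 32.695.

Δx_1 = 32.695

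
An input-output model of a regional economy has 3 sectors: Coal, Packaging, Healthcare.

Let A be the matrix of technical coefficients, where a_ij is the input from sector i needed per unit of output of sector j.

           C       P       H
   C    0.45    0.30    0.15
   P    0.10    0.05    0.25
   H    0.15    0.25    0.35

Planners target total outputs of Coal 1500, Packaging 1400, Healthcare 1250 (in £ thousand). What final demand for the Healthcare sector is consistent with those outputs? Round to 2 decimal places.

I − A =
  [   0.55    -0.30    -0.15]
  [  -0.10     0.95    -0.25]
  [  -0.15    -0.25     0.65]
d = (I − A) x:
  d_C = (+0.55)·1500 + (-0.30)·1400 + (-0.15)·1250 = 217.50
  d_P = (-0.10)·1500 + (+0.95)·1400 + (-0.25)·1250 = 867.50
  d_H = (-0.15)·1500 + (-0.25)·1400 + (+0.65)·1250 = 237.50

d_H = 237.50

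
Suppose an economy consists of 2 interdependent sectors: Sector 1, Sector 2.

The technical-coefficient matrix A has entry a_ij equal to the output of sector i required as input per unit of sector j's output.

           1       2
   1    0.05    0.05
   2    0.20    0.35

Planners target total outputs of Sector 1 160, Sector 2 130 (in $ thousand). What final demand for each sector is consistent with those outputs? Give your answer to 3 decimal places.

I − A =
  [   0.95    -0.05]
  [  -0.20     0.65]
d = (I − A) x:
  d_1 = (+0.95)·160 + (-0.05)·130 = 145.500
  d_2 = (-0.20)·160 + (+0.65)·130 = 52.500

d_1 = 145.500, d_2 = 52.500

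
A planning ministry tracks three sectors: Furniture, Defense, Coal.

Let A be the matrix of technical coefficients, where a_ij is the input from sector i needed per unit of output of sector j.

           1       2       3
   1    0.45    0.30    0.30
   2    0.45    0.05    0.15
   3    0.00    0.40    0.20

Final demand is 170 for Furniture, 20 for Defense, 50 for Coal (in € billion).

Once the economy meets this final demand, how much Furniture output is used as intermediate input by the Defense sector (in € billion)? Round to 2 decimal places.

I − A =
  [   0.55    -0.30    -0.30]
  [  -0.45     0.95    -0.15]
  [   0.00    -0.40     0.80]
Cofactors of I−A, C_ij = (−1)^(i+j)·(minor ij) (rows/columns in the sector order above):
  C_11 = (0.95)(0.80) − (-0.15)(-0.40) = 0.7000
  C_12 = −[(-0.45)(0.80) − (-0.15)(0.00)] = 0.3600
  C_13 = (-0.45)(-0.40) − (0.95)(0.00) = 0.1800
  C_21 = −[(-0.30)(0.80) − (-0.30)(-0.40)] = 0.3600
  C_22 = (0.55)(0.80) − (-0.30)(0.00) = 0.4400
  C_23 = −[(0.55)(-0.40) − (-0.30)(0.00)] = 0.2200
  C_31 = (-0.30)(-0.15) − (-0.30)(0.95) = 0.3300
  C_32 = −[(0.55)(-0.15) − (-0.30)(-0.45)] = 0.2175
  C_33 = (0.55)(0.95) − (-0.30)(-0.45) = 0.3875
det(I−A) = Σ_j (I−A)_1j·C_1j = (0.55)(0.7000) + (-0.30)(0.3600) + (-0.30)(0.1800) = 0.2230
adj(I−A) = Cᵀ =
  [ 0.7000   0.3600   0.3300]
  [ 0.3600   0.4400   0.2175]
  [ 0.1800   0.2200   0.3875]
(I − A)⁻¹ = adj(I−A) / det(I−A) ≈
  [   3.1390     1.6143     1.4798]
  [   1.6143     1.9731     0.9753]
  [   0.8072     0.9865     1.7377]
First solve x = (I − A)⁻¹ d = adj(I−A)·d / det(I−A); in particular x_2 = (0.3600·170 + 0.4400·20 + 0.2175·50) / 0.2230 = 80.875 / 0.2230 ≈ 362.6682.
Intermediate flow from 1 to 2: z_12 = a_12 · x_2 = 0.30 × 80.875 / 0.2230 = 24.2625 / 0.2230 ≈ 108.80.

z_12 = 108.80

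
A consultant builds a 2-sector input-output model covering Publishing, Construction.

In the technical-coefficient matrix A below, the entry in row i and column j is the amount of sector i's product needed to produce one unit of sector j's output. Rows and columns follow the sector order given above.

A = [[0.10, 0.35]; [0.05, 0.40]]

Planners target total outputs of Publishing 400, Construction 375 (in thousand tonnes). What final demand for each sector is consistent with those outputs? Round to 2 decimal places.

d_1 = 228.75, d_2 = 205.00

I − A =
  [   0.90    -0.35]
  [  -0.05     0.60]
d = (I − A) x:
  d_1 = (+0.90)·400 + (-0.35)·375 = 228.75
  d_2 = (-0.05)·400 + (+0.60)·375 = 205.00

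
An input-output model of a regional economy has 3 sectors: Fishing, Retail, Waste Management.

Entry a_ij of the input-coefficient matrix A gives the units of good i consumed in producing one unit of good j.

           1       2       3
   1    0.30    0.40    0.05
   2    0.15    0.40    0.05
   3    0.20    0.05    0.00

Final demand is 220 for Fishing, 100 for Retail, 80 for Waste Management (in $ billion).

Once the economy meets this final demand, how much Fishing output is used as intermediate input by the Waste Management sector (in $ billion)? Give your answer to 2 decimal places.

z_13 = 9.82

I − A =
  [   0.70    -0.40    -0.05]
  [  -0.15     0.60    -0.05]
  [  -0.20    -0.05     1.00]
Cofactors of I−A, C_ij = (−1)^(i+j)·(minor ij) (rows/columns in the sector order above):
  C_11 = (0.60)(1.00) − (-0.05)(-0.05) = 0.5975
  C_12 = −[(-0.15)(1.00) − (-0.05)(-0.20)] = 0.1600
  C_13 = (-0.15)(-0.05) − (0.60)(-0.20) = 0.1275
  C_21 = −[(-0.40)(1.00) − (-0.05)(-0.05)] = 0.4025
  C_22 = (0.70)(1.00) − (-0.05)(-0.20) = 0.6900
  C_23 = −[(0.70)(-0.05) − (-0.40)(-0.20)] = 0.1150
  C_31 = (-0.40)(-0.05) − (-0.05)(0.60) = 0.0500
  C_32 = −[(0.70)(-0.05) − (-0.05)(-0.15)] = 0.0425
  C_33 = (0.70)(0.60) − (-0.40)(-0.15) = 0.3600
det(I−A) = Σ_j (I−A)_1j·C_1j = (0.70)(0.5975) + (-0.40)(0.1600) + (-0.05)(0.1275) = 0.347875
adj(I−A) = Cᵀ =
  [ 0.5975   0.4025   0.0500]
  [ 0.1600   0.6900   0.0425]
  [ 0.1275   0.1150   0.3600]
(I − A)⁻¹ = adj(I−A) / det(I−A) ≈
  [   1.7176     1.1570     0.1437]
  [   0.4599     1.9835     0.1222]
  [   0.3665     0.3306     1.0349]
First solve x = (I − A)⁻¹ d = adj(I−A)·d / det(I−A); in particular x_3 = (0.1275·220 + 0.1150·100 + 0.3600·80) / 0.347875 = 68.35 / 0.347875 ≈ 196.4786.
Intermediate flow from 1 to 3: z_13 = a_13 · x_3 = 0.05 × 68.35 / 0.347875 = 3.4175 / 0.347875 ≈ 9.82.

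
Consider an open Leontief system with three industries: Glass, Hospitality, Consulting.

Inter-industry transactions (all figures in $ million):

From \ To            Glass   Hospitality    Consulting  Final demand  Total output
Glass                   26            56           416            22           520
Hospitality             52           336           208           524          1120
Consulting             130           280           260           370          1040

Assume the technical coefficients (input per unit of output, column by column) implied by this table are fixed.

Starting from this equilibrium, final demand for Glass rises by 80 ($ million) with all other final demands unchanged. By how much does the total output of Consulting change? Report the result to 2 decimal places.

Δx_C = 43.84

Technical coefficients a_ij = z_ij / X_j:
  a_GG = 26/520 = 0.05, a_HG = 52/520 = 0.10, a_CG = 130/520 = 0.25
  a_GH = 56/1120 = 0.05, a_HH = 336/1120 = 0.30, a_CH = 280/1120 = 0.25
  a_GC = 416/1040 = 0.40, a_HC = 208/1040 = 0.20, a_CC = 260/1040 = 0.25
I − A =
  [   0.95    -0.05    -0.40]
  [  -0.10     0.70    -0.20]
  [  -0.25    -0.25     0.75]
Cofactors of I−A, C_ij = (−1)^(i+j)·(minor ij) (rows/columns in the sector order above):
  C_11 = (0.70)(0.75) − (-0.20)(-0.25) = 0.4750
  C_12 = −[(-0.10)(0.75) − (-0.20)(-0.25)] = 0.1250
  C_13 = (-0.10)(-0.25) − (0.70)(-0.25) = 0.2000
  C_21 = −[(-0.05)(0.75) − (-0.40)(-0.25)] = 0.1375
  C_22 = (0.95)(0.75) − (-0.40)(-0.25) = 0.6125
  C_23 = −[(0.95)(-0.25) − (-0.05)(-0.25)] = 0.2500
  C_31 = (-0.05)(-0.20) − (-0.40)(0.70) = 0.2900
  C_32 = −[(0.95)(-0.20) − (-0.40)(-0.10)] = 0.2300
  C_33 = (0.95)(0.70) − (-0.05)(-0.10) = 0.6600
det(I−A) = Σ_j (I−A)_1j·C_1j = (0.95)(0.4750) + (-0.05)(0.1250) + (-0.40)(0.2000) = 0.3650
adj(I−A) = Cᵀ =
  [ 0.4750   0.1375   0.2900]
  [ 0.1250   0.6125   0.2300]
  [ 0.2000   0.2500   0.6600]
(I − A)⁻¹ = adj(I−A) / det(I−A) ≈
  [   1.3014     0.3767     0.7945]
  [   0.3425     1.6781     0.6301]
  [   0.5479     0.6849     1.8082]
Δx = (I − A)⁻¹ Δd with Δd having +80 in the Glass component and 0 elsewhere.
So Δx_C = L_CG · (+80), where L_CG = adj(I−A)_CG / det(I−A) = 0.2000 / 0.3650.
Δx_C = 0.2000 × (+80) / 0.3650 = 16.00 / 0.3650 ≈ 43.84.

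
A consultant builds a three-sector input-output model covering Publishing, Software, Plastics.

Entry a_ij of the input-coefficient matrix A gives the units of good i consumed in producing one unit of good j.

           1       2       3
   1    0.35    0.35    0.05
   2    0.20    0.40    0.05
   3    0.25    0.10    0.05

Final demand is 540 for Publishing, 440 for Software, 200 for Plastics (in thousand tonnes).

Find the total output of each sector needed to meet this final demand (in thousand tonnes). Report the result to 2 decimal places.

I − A =
  [   0.65    -0.35    -0.05]
  [  -0.20     0.60    -0.05]
  [  -0.25    -0.10     0.95]
Cofactors of I−A, C_ij = (−1)^(i+j)·(minor ij) (rows/columns in the sector order above):
  C_11 = (0.60)(0.95) − (-0.05)(-0.10) = 0.5650
  C_12 = −[(-0.20)(0.95) − (-0.05)(-0.25)] = 0.2025
  C_13 = (-0.20)(-0.10) − (0.60)(-0.25) = 0.1700
  C_21 = −[(-0.35)(0.95) − (-0.05)(-0.10)] = 0.3375
  C_22 = (0.65)(0.95) − (-0.05)(-0.25) = 0.6050
  C_23 = −[(0.65)(-0.10) − (-0.35)(-0.25)] = 0.1525
  C_31 = (-0.35)(-0.05) − (-0.05)(0.60) = 0.0475
  C_32 = −[(0.65)(-0.05) − (-0.05)(-0.20)] = 0.0425
  C_33 = (0.65)(0.60) − (-0.35)(-0.20) = 0.3200
det(I−A) = Σ_j (I−A)_1j·C_1j = (0.65)(0.5650) + (-0.35)(0.2025) + (-0.05)(0.1700) = 0.287875
adj(I−A) = Cᵀ =
  [ 0.5650   0.3375   0.0475]
  [ 0.2025   0.6050   0.0425]
  [ 0.1700   0.1525   0.3200]
(I − A)⁻¹ = adj(I−A) / det(I−A) ≈
  [   1.9627     1.1724     0.1650]
  [   0.7034     2.1016     0.1476]
  [   0.5905     0.5297     1.1116]
x = (I − A)⁻¹ d = adj(I−A)·d / det(I−A), with det(I−A) = 0.287875:
  x_1 = (0.5650·540 + 0.3375·440 + 0.0475·200) / 0.287875 = 463.10 / 0.287875 ≈ 1608.68
  x_2 = (0.2025·540 + 0.6050·440 + 0.0425·200) / 0.287875 = 384.05 / 0.287875 ≈ 1334.09
  x_3 = (0.1700·540 + 0.1525·440 + 0.3200·200) / 0.287875 = 222.90 / 0.287875 ≈ 774.29

x_1 = 1608.68, x_2 = 1334.09, x_3 = 774.29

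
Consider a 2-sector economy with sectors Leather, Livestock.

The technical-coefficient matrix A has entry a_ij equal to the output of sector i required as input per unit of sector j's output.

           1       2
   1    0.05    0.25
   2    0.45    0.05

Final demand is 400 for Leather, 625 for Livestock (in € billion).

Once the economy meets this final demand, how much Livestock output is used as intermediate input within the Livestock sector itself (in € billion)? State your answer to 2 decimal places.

I − A =
  [   0.95    -0.25]
  [  -0.45     0.95]
det(I−A) = (0.95)(0.95) − (-0.25)(-0.45) = 0.7900
adj(I−A) = [[0.95, 0.25], [0.45, 0.95]]
(I − A)⁻¹ = adj(I−A) / det(I−A) ≈
  [   1.2025     0.3165]
  [   0.5696     1.2025]
First solve x = (I − A)⁻¹ d = adj(I−A)·d / det(I−A); in particular x_2 = (0.45·400 + 0.95·625) / 0.7900 = 773.75 / 0.7900 ≈ 979.4304.
Intermediate flow from 2 to 2: z_22 = a_22 · x_2 = 0.05 × 773.75 / 0.7900 = 38.6875 / 0.7900 ≈ 48.97.

z_22 = 48.97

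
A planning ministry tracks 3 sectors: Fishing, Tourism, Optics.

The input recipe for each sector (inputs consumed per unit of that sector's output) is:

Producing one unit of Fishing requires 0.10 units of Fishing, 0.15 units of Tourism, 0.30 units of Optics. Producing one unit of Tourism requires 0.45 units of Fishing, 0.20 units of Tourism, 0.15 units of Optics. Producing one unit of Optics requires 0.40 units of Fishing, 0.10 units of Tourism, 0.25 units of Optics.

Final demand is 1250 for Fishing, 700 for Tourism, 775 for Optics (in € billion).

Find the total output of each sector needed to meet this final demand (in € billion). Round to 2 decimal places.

x_F = 3616.30, x_T = 1910.81, x_O = 2862.01

I − A =
  [   0.90    -0.45    -0.40]
  [  -0.15     0.80    -0.10]
  [  -0.30    -0.15     0.75]
Cofactors of I−A, C_ij = (−1)^(i+j)·(minor ij) (rows/columns in the sector order above):
  C_11 = (0.80)(0.75) − (-0.10)(-0.15) = 0.5850
  C_12 = −[(-0.15)(0.75) − (-0.10)(-0.30)] = 0.1425
  C_13 = (-0.15)(-0.15) − (0.80)(-0.30) = 0.2625
  C_21 = −[(-0.45)(0.75) − (-0.40)(-0.15)] = 0.3975
  C_22 = (0.90)(0.75) − (-0.40)(-0.30) = 0.5550
  C_23 = −[(0.90)(-0.15) − (-0.45)(-0.30)] = 0.2700
  C_31 = (-0.45)(-0.10) − (-0.40)(0.80) = 0.3650
  C_32 = −[(0.90)(-0.10) − (-0.40)(-0.15)] = 0.1500
  C_33 = (0.90)(0.80) − (-0.45)(-0.15) = 0.6525
det(I−A) = Σ_j (I−A)_1j·C_1j = (0.90)(0.5850) + (-0.45)(0.1425) + (-0.40)(0.2625) = 0.357375
adj(I−A) = Cᵀ =
  [ 0.5850   0.3975   0.3650]
  [ 0.1425   0.5550   0.1500]
  [ 0.2625   0.2700   0.6525]
(I − A)⁻¹ = adj(I−A) / det(I−A) ≈
  [   1.6369     1.1123     1.0213]
  [   0.3987     1.5530     0.4197]
  [   0.7345     0.7555     1.8258]
x = (I − A)⁻¹ d = adj(I−A)·d / det(I−A), with det(I−A) = 0.357375:
  x_F = (0.5850·1250 + 0.3975·700 + 0.3650·775) / 0.357375 = 1292.375 / 0.357375 ≈ 3616.30
  x_T = (0.1425·1250 + 0.5550·700 + 0.1500·775) / 0.357375 = 682.875 / 0.357375 ≈ 1910.81
  x_O = (0.2625·1250 + 0.2700·700 + 0.6525·775) / 0.357375 = 1022.8125 / 0.357375 ≈ 2862.01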